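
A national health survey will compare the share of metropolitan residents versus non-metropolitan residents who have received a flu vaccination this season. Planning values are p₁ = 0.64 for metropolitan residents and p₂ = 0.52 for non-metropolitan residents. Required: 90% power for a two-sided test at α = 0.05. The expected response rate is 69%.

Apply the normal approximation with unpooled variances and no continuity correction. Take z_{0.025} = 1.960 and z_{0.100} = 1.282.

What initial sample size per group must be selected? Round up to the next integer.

n = (z_{α/2} + z_β)² · [p₁(1−p₁) + p₂(1−p₂)] / (p₁ − p₂)²
  = (1.960 + 1.282)² · (0.64·0.36 + 0.52·0.48) / (0.12)²
  = (3.242)² · (0.2304 + 0.2496) / 0.0144
  = 10.5106 · 0.4800 / 0.0144
  = 350.35
Adjust for 69% response: 350.35 / 0.69 = 507.76.
Round up → n = 508 per group.

n = 508 per group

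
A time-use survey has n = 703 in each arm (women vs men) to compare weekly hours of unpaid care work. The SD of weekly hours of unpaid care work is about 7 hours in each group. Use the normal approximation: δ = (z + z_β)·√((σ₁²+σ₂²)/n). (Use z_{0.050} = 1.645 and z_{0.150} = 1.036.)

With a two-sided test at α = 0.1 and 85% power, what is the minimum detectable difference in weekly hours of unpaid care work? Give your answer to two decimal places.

Minimum detectable difference ≈ 1.00 hours

δ = (z_{α/2} + z_β) · √((σ₁²+σ₂²)/n)
  = (1.645 + 1.036) · √(98/703)
  = 2.681 · √0.1394
  = 2.681 · 0.3734
  = 1.0010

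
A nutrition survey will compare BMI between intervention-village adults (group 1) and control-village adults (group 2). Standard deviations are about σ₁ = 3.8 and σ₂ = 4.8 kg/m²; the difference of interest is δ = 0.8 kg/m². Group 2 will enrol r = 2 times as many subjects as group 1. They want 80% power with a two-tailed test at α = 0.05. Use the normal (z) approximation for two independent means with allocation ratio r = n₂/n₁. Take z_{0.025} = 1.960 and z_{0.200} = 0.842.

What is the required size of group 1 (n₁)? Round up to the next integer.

n₁ = 319

n₁ = (z_{α/2} + z_β)² · (σ₁² + σ₂²/r) / δ²
   = (1.960 + 0.842)² · (3.8² + 4.8²/2) / 0.8²
   = 7.8512 · (14.44 + 11.52) / 0.64
   = 7.8512 · 25.96 / 0.64
   = 318.46
Round up → n₁ = 319; n₂ = r·n₁ = 2 × 319 = 638.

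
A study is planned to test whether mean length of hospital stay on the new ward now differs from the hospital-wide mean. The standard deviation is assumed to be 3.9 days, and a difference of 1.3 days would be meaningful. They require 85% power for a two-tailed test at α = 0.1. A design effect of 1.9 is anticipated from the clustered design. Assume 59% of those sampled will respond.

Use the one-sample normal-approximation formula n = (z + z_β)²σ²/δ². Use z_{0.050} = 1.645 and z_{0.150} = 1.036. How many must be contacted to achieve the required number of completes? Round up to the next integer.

n = 209

n = (z_{α/2} + z_β)² · σ² / δ²
  = (1.645 + 1.036)² · 3.9² / 1.3²
  = 7.1878 · 15.21 / 1.69
  = 64.69
Design effect: 1.9 × 64.69 = 122.91.
Adjust for 59% response: 122.91 / 0.59 = 208.32.
Round up → n = 209.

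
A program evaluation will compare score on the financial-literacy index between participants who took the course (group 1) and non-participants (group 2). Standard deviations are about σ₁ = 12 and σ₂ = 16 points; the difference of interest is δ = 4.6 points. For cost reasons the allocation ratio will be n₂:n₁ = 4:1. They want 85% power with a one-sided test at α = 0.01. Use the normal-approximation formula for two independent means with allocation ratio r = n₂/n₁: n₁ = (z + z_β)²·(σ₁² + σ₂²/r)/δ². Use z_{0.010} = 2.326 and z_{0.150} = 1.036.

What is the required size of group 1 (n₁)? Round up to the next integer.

n₁ = (z_α + z_β)² · (σ₁² + σ₂²/r) / δ²
   = (2.326 + 1.036)² · (12² + 16²/4) / 4.6²
   = 11.3030 · (144 + 64) / 21.16
   = 11.3030 · 208 / 21.16
   = 111.11
Round up → n₁ = 112; n₂ = r·n₁ = 4 × 112 = 448.

n₁ = 112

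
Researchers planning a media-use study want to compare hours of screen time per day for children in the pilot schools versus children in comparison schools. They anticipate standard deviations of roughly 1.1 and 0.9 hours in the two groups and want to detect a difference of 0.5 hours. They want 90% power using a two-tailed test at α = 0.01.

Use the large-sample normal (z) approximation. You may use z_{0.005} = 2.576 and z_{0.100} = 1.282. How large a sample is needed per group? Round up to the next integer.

n = (z_{α/2} + z_β)² · (σ₁² + σ₂²) / δ²
  = (2.576 + 1.282)² · (1.1² + 0.9² = 2.02) / 0.5²
  = 14.8842 · 2.02 / 0.25
  = 120.26
Round up → n = 121 per group.

n = 121 per group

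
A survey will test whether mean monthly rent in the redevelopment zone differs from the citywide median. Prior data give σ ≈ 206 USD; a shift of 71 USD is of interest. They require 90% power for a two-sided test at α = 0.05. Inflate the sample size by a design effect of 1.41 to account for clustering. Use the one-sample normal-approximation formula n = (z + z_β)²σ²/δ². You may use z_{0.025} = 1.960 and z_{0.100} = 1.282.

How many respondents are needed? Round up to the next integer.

n = 125

n = (z_{α/2} + z_β)² · σ² / δ²
  = (1.960 + 1.282)² · 206² / 71²
  = 10.5106 · 42436 / 5041
  = 88.48
Design effect: 1.41 × 88.48 = 124.76.
Round up → n = 125.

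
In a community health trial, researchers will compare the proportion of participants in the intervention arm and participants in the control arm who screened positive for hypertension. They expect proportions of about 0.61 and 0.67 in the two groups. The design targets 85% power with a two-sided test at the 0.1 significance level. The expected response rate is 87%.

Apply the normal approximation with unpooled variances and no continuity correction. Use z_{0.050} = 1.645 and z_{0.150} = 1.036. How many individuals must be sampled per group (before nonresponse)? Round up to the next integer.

n = (z_{α/2} + z_β)² · [p₁(1−p₁) + p₂(1−p₂)] / (p₁ − p₂)²
  = (1.645 + 1.036)² · (0.61·0.39 + 0.67·0.33) / (-0.06)²
  = (2.681)² · (0.2379 + 0.2211) / 0.0036
  = 7.1878 · 0.4590 / 0.0036
  = 916.44
Adjust for 87% response: 916.44 / 0.87 = 1053.38.
Round up → n = 1054 per group.

n = 1054 per group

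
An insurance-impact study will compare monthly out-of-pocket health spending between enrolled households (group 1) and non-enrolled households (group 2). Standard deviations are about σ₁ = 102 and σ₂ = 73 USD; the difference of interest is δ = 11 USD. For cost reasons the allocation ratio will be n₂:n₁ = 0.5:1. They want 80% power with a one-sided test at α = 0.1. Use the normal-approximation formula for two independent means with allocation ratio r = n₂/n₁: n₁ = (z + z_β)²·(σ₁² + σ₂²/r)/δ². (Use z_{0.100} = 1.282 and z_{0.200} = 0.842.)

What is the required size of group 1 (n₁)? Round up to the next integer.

n₁ = (z_α + z_β)² · (σ₁² + σ₂²/r) / δ²
   = (1.282 + 0.842)² · (102² + 73²/0.5) / 11²
   = 4.5114 · (10404 + 10658) / 121
   = 4.5114 · 21062 / 121
   = 785.28
Round up → n₁ = 786; n₂ = r·n₁ = 0.5 × 786 = 393.

n₁ = 786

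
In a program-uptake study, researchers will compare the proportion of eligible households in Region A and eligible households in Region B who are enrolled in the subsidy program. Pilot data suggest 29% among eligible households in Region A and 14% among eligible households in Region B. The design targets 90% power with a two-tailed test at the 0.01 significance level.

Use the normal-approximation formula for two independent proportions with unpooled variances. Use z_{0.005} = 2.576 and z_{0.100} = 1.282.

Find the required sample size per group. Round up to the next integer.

n = (z_{α/2} + z_β)² · [p₁(1−p₁) + p₂(1−p₂)] / (p₁ − p₂)²
  = (2.576 + 1.282)² · (0.29·0.71 + 0.14·0.86) / (0.15)²
  = (3.858)² · (0.2059 + 0.1204) / 0.0225
  = 14.8842 · 0.3263 / 0.0225
  = 215.85
Round up → n = 216 per group.

n = 216 per group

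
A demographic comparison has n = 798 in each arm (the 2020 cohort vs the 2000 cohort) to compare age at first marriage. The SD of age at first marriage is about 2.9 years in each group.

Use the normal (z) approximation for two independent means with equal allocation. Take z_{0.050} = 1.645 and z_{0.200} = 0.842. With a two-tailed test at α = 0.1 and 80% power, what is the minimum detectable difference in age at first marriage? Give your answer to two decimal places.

δ = (z_{α/2} + z_β) · √((σ₁²+σ₂²)/n)
  = (1.645 + 0.842) · √(16.82/798)
  = 2.487 · √0.02108
  = 2.487 · 0.1452
  = 0.3611

Minimum detectable difference ≈ 0.36 years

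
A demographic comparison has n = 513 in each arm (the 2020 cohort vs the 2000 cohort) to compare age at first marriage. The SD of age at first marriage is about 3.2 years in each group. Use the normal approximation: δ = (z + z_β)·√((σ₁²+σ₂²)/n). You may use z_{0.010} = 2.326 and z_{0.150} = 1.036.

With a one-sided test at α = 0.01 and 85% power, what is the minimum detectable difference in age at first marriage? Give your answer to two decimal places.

Minimum detectable difference ≈ 0.67 years

δ = (z_α + z_β) · √((σ₁²+σ₂²)/n)
  = (2.326 + 1.036) · √(20.48/513)
  = 3.362 · √0.03992
  = 3.362 · 0.1998
  = 0.6717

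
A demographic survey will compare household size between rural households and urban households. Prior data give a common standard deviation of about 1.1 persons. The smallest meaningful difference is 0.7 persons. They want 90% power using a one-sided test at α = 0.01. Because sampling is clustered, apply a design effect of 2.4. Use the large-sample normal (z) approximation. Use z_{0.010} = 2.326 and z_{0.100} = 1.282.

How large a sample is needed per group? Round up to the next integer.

n = 155 per group

n = (z_α + z_β)² · (σ₁² + σ₂²) / δ²
  = (2.326 + 1.282)² · (2·1.1² = 2.42) / 0.7²
  = 13.0177 · 2.42 / 0.49
  = 64.29
Design effect: 2.4 × 64.29 = 154.30.
Round up → n = 155 per group.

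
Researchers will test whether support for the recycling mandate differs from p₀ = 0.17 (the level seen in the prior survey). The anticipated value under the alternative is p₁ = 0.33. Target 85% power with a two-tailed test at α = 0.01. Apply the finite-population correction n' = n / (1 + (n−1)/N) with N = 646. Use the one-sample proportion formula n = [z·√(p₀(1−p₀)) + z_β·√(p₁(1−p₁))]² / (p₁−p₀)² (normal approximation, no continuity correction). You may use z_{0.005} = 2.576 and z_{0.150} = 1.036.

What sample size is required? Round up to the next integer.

n = 74

n = [z_{α/2}·√(p₀q₀) + z_β·√(p₁q₁)]² / (p₁ − p₀)²
  = [2.576·√(0.17·0.83) + 1.036·√(0.33·0.67)]² / (0.16)²
  = [2.576·0.3756 + 1.036·0.4702]² / 0.0256
  = [1.4548]² / 0.0256
  = 82.67
Finite-population correction (N = 646): 82.67 / (1 + (82.67 − 1)/646) = 73.39.
Round up → n = 74.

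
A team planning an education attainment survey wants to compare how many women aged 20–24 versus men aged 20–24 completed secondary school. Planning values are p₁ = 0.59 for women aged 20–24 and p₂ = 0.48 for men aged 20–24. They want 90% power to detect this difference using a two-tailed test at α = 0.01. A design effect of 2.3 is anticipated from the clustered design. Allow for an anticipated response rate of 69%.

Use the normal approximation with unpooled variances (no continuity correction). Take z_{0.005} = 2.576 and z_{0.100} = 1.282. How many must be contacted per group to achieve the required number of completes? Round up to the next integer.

n = 2016 per group

n = (z_{α/2} + z_β)² · [p₁(1−p₁) + p₂(1−p₂)] / (p₁ − p₂)²
  = (2.576 + 1.282)² · (0.59·0.41 + 0.48·0.52) / (0.11)²
  = (3.858)² · (0.2419 + 0.2496) / 0.0121
  = 14.8842 · 0.4915 / 0.0121
  = 604.59
Design effect: 2.3 × 604.59 = 1390.56.
Adjust for 69% response: 1390.56 / 0.69 = 2015.31.
Round up → n = 2016 per group.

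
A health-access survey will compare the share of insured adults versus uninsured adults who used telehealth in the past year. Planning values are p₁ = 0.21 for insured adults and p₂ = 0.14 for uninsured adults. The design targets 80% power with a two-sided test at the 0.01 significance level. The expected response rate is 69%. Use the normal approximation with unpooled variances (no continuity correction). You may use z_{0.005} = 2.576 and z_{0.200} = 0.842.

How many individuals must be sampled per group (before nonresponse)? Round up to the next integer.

n = (z_{α/2} + z_β)² · [p₁(1−p₁) + p₂(1−p₂)] / (p₁ − p₂)²
  = (2.576 + 0.842)² · (0.21·0.79 + 0.14·0.86) / (0.07)²
  = (3.418)² · (0.1659 + 0.1204) / 0.0049
  = 11.6827 · 0.2863 / 0.0049
  = 682.60
Adjust for 69% response: 682.60 / 0.69 = 989.28.
Round up → n = 990 per group.

n = 990 per group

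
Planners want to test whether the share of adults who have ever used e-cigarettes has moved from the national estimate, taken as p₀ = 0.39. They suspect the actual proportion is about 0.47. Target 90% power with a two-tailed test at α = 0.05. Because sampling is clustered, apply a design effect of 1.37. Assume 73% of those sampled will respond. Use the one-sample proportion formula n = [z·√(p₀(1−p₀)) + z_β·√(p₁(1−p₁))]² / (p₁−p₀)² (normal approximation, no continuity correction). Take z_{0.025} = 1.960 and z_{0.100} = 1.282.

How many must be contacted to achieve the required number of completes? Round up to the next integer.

n = [z_{α/2}·√(p₀q₀) + z_β·√(p₁q₁)]² / (p₁ − p₀)²
  = [1.960·√(0.39·0.61) + 1.282·√(0.47·0.53)]² / (0.08)²
  = [1.960·0.4877 + 1.282·0.4991]² / 0.0064
  = [1.5958]² / 0.0064
  = 397.92
Design effect: 1.37 × 397.92 = 545.15.
Adjust for 73% response: 545.15 / 0.73 = 746.78.
Round up → n = 747.

n = 747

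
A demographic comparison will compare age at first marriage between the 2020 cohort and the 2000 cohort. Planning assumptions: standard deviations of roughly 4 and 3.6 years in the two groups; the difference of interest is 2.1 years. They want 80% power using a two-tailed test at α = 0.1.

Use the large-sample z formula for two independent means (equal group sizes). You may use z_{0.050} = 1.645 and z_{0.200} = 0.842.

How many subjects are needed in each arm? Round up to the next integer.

n = 41 per group

n = (z_{α/2} + z_β)² · (σ₁² + σ₂²) / δ²
  = (1.645 + 0.842)² · (4² + 3.6² = 28.96) / 2.1²
  = 6.1852 · 28.96 / 4.41
  = 40.62
Round up → n = 41 per group.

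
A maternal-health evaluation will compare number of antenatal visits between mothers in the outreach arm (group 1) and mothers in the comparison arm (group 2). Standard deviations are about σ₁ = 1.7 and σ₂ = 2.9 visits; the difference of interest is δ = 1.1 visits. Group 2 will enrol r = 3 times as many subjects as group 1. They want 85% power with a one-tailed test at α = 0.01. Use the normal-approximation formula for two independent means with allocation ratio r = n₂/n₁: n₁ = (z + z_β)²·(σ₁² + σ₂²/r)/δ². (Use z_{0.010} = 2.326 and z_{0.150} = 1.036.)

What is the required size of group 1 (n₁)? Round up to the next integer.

n₁ = 54

n₁ = (z_α + z_β)² · (σ₁² + σ₂²/r) / δ²
   = (2.326 + 1.036)² · (1.7² + 2.9²/3) / 1.1²
   = 11.3030 · (2.89 + 2.8033) / 1.21
   = 11.3030 · 5.6933 / 1.21
   = 53.18
Round up → n₁ = 54; n₂ = r·n₁ = 3 × 54 = 162.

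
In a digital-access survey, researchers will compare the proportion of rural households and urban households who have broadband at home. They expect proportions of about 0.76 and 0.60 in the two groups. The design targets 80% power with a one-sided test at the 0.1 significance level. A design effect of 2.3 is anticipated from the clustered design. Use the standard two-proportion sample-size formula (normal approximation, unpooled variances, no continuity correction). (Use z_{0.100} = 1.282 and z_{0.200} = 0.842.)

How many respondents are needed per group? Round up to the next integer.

n = 172 per group

n = (z_α + z_β)² · [p₁(1−p₁) + p₂(1−p₂)] / (p₁ − p₂)²
  = (1.282 + 0.842)² · (0.76·0.24 + 0.60·0.40) / (0.16)²
  = (2.124)² · (0.1824 + 0.2400) / 0.0256
  = 4.5114 · 0.4224 / 0.0256
  = 74.44
Design effect: 2.3 × 74.44 = 171.21.
Round up → n = 172 per group.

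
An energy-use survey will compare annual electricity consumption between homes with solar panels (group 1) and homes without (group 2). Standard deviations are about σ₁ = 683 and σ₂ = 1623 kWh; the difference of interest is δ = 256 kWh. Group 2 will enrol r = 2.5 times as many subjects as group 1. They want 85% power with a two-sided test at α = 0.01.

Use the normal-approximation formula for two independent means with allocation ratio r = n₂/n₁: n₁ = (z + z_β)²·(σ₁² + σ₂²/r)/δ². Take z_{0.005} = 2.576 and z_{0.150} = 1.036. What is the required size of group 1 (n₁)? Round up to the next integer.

n₁ = 303

n₁ = (z_{α/2} + z_β)² · (σ₁² + σ₂²/r) / δ²
   = (2.576 + 1.036)² · (683² + 1623²/2.5) / 256²
   = 13.0465 · (466489 + 1053651.6) / 65536
   = 13.0465 · 1520140.6 / 65536
   = 302.62
Round up → n₁ = 303; n₂ = r·n₁ = 2.5 × 303 = 758.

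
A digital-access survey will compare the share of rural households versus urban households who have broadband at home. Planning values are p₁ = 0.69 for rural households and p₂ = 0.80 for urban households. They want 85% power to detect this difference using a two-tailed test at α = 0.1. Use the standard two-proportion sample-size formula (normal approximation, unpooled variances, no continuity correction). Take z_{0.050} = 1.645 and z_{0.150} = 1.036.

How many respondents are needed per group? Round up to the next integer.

n = (z_{α/2} + z_β)² · [p₁(1−p₁) + p₂(1−p₂)] / (p₁ − p₂)²
  = (1.645 + 1.036)² · (0.69·0.31 + 0.80·0.20) / (-0.11)²
  = (2.681)² · (0.2139 + 0.1600) / 0.0121
  = 7.1878 · 0.3739 / 0.0121
  = 222.11
Round up → n = 223 per group.

n = 223 per group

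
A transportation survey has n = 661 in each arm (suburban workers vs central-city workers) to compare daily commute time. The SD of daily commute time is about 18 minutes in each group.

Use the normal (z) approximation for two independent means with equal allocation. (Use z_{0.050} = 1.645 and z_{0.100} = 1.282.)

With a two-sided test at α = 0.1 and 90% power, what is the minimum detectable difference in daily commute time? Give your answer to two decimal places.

δ = (z_{α/2} + z_β) · √((σ₁²+σ₂²)/n)
  = (1.645 + 1.282) · √(648/661)
  = 2.927 · √0.98033
  = 2.927 · 0.9901
  = 2.8981

Minimum detectable difference ≈ 2.90 minutes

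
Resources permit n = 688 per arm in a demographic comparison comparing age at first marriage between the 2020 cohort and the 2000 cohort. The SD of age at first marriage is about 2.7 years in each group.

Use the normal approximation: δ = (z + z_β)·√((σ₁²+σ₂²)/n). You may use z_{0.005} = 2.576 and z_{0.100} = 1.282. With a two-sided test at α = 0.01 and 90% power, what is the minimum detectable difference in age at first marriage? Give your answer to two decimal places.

δ = (z_{α/2} + z_β) · √((σ₁²+σ₂²)/n)
  = (2.576 + 1.282) · √(14.58/688)
  = 3.858 · √0.02119
  = 3.858 · 0.1456
  = 0.5616

Minimum detectable difference ≈ 0.56 years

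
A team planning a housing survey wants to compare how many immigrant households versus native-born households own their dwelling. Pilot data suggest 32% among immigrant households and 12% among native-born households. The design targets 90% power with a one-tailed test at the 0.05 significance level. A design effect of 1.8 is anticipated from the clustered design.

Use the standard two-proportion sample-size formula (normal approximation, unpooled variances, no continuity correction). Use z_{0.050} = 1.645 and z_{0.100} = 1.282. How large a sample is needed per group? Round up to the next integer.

n = (z_α + z_β)² · [p₁(1−p₁) + p₂(1−p₂)] / (p₁ − p₂)²
  = (1.645 + 1.282)² · (0.32·0.68 + 0.12·0.88) / (0.20)²
  = (2.927)² · (0.2176 + 0.1056) / 0.0400
  = 8.5673 · 0.3232 / 0.0400
  = 69.22
Design effect: 1.8 × 69.22 = 124.60.
Round up → n = 125 per group.

n = 125 per group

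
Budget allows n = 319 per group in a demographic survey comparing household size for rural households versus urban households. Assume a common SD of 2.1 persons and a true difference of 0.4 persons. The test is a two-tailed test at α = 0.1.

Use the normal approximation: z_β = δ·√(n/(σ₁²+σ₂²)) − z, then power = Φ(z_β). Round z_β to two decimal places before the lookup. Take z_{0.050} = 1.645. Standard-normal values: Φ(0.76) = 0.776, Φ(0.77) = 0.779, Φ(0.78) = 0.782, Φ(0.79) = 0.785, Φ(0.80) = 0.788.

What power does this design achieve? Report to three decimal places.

Power ≈ 0.776

z_β = δ·√(n/(σ₁²+σ₂²)) − z_{α/2}
    = 0.4 · √(319/8.82) − 1.645
    = 0.4 · 6.01397 − 1.645
    = 2.4056 − 1.645 = 0.7606 → 0.76
Power = Φ(0.76) = 0.776.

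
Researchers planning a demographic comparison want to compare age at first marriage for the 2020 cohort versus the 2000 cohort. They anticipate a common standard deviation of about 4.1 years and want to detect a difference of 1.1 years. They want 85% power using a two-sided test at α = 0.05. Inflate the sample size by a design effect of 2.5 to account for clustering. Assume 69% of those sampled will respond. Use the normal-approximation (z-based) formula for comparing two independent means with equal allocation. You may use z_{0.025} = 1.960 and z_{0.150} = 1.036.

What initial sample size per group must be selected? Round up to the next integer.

n = 904 per group

n = (z_{α/2} + z_β)² · (σ₁² + σ₂²) / δ²
  = (1.960 + 1.036)² · (2·4.1² = 33.62) / 1.1²
  = 8.9760 · 33.62 / 1.21
  = 249.40
Design effect: 2.5 × 249.40 = 623.50.
Adjust for 69% response: 623.50 / 0.69 = 903.62.
Round up → n = 904 per group.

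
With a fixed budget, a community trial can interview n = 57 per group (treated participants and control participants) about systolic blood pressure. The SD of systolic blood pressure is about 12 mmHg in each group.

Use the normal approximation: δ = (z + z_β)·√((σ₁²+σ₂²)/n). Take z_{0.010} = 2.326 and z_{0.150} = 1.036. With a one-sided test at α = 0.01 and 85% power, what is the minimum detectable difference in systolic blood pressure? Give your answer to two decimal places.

δ = (z_α + z_β) · √((σ₁²+σ₂²)/n)
  = (2.326 + 1.036) · √(288/57)
  = 3.362 · √5.0526
  = 3.362 · 2.2478
  = 7.5571

Minimum detectable difference ≈ 7.56 mmHg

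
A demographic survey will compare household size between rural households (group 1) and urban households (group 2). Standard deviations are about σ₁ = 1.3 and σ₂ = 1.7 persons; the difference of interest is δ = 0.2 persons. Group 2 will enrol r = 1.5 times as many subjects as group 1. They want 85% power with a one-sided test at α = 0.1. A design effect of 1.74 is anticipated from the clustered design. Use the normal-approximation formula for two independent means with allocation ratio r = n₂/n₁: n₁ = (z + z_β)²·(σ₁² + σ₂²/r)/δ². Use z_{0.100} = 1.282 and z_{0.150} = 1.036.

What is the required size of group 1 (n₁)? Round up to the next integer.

n₁ = (z_α + z_β)² · (σ₁² + σ₂²/r) / δ²
   = (1.282 + 1.036)² · (1.3² + 1.7²/1.5) / 0.2²
   = 5.3731 · (1.69 + 1.9267) / 0.04
   = 5.3731 · 3.6167 / 0.04
   = 485.82
Design effect: 1.74 × 485.82 = 845.33.
Round up → n₁ = 846; n₂ = r·n₁ = 1.5 × 846 = 1269.

n₁ = 846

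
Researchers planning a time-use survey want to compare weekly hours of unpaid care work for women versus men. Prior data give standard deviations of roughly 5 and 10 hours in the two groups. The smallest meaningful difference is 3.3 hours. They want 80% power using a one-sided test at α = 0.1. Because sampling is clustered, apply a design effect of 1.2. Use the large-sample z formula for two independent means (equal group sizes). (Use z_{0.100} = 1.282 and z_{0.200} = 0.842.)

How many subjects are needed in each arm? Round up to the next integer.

n = 63 per group

n = (z_α + z_β)² · (σ₁² + σ₂²) / δ²
  = (1.282 + 0.842)² · (5² + 10² = 125) / 3.3²
  = 4.5114 · 125 / 10.89
  = 51.78
Design effect: 1.2 × 51.78 = 62.14.
Round up → n = 63 per group.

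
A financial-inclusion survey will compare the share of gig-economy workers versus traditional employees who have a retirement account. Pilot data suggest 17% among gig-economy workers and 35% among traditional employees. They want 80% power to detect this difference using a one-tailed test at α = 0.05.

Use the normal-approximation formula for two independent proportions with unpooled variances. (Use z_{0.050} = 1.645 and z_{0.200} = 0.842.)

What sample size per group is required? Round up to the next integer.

n = (z_α + z_β)² · [p₁(1−p₁) + p₂(1−p₂)] / (p₁ − p₂)²
  = (1.645 + 0.842)² · (0.17·0.83 + 0.35·0.65) / (-0.18)²
  = (2.487)² · (0.1411 + 0.2275) / 0.0324
  = 6.1852 · 0.3686 / 0.0324
  = 70.37
Round up → n = 71 per group.

n = 71 per group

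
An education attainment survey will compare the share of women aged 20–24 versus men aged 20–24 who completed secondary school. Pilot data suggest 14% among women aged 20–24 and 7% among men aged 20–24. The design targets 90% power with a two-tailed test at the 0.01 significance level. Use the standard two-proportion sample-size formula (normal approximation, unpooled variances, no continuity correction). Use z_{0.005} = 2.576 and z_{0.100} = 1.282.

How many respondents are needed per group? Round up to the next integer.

n = 564 per group

n = (z_{α/2} + z_β)² · [p₁(1−p₁) + p₂(1−p₂)] / (p₁ − p₂)²
  = (2.576 + 1.282)² · (0.14·0.86 + 0.07·0.93) / (0.07)²
  = (3.858)² · (0.1204 + 0.0651) / 0.0049
  = 14.8842 · 0.1855 / 0.0049
  = 563.47
Round up → n = 564 per group.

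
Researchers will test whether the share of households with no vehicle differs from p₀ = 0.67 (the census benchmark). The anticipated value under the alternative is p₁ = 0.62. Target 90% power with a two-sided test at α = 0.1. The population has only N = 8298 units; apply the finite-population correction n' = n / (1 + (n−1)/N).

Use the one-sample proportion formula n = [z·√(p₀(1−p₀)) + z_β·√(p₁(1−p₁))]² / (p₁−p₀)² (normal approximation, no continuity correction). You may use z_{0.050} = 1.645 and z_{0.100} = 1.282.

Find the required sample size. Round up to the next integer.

n = [z_{α/2}·√(p₀q₀) + z_β·√(p₁q₁)]² / (p₁ − p₀)²
  = [1.645·√(0.67·0.33) + 1.282·√(0.62·0.38)]² / (-0.05)²
  = [1.645·0.4702 + 1.282·0.4854]² / 0.0025
  = [1.3958]² / 0.0025
  = 779.26
Finite-population correction (N = 8298): 779.26 / (1 + (779.26 − 1)/8298) = 712.44.
Round up → n = 713.

n = 713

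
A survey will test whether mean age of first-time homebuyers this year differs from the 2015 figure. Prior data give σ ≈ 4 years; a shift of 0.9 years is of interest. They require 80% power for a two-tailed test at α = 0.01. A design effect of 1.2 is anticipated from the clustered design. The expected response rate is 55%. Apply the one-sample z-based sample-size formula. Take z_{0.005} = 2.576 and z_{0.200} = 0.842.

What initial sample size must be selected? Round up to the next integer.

n = (z_{α/2} + z_β)² · σ² / δ²
  = (2.576 + 0.842)² · 4² / 0.9²
  = 11.6827 · 16 / 0.81
  = 230.77
Design effect: 1.2 × 230.77 = 276.92.
Adjust for 55% response: 276.92 / 0.55 = 503.50.
Round up → n = 504.

n = 504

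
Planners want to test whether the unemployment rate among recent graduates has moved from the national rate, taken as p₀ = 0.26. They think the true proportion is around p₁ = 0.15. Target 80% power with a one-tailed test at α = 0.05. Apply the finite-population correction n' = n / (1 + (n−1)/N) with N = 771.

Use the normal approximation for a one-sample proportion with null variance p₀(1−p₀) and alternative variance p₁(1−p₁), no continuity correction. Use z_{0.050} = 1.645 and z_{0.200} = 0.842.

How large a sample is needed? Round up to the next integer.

n = 78

n = [z_α·√(p₀q₀) + z_β·√(p₁q₁)]² / (p₁ − p₀)²
  = [1.645·√(0.26·0.74) + 0.842·√(0.15·0.85)]² / (-0.11)²
  = [1.645·0.4386 + 0.842·0.3571]² / 0.0121
  = [1.0222]² / 0.0121
  = 86.36
Finite-population correction (N = 771): 86.36 / (1 + (86.36 − 1)/771) = 77.75.
Round up → n = 78.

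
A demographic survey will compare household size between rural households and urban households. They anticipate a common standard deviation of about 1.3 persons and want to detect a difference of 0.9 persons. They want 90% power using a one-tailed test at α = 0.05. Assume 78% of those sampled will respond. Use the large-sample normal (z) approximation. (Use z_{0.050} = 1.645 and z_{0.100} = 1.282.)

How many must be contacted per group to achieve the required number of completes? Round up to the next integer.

n = (z_α + z_β)² · (σ₁² + σ₂²) / δ²
  = (1.645 + 1.282)² · (2·1.3² = 3.38) / 0.9²
  = 8.5673 · 3.38 / 0.81
  = 35.75
Adjust for 78% response: 35.75 / 0.78 = 45.83.
Round up → n = 46 per group.

n = 46 per group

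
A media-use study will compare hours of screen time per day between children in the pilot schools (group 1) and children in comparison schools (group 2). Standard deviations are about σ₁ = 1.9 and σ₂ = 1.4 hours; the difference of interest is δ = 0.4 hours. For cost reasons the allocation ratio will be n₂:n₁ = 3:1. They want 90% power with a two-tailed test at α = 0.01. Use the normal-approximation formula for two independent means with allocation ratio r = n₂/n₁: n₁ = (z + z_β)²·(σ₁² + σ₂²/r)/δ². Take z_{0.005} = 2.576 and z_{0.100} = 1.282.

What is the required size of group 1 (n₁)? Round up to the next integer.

n₁ = (z_{α/2} + z_β)² · (σ₁² + σ₂²/r) / δ²
   = (2.576 + 1.282)² · (1.9² + 1.4²/3) / 0.4²
   = 14.8842 · (3.61 + 0.65333) / 0.16
   = 14.8842 · 4.2633 / 0.16
   = 396.60
Round up → n₁ = 397; n₂ = r·n₁ = 3 × 397 = 1191.

n₁ = 397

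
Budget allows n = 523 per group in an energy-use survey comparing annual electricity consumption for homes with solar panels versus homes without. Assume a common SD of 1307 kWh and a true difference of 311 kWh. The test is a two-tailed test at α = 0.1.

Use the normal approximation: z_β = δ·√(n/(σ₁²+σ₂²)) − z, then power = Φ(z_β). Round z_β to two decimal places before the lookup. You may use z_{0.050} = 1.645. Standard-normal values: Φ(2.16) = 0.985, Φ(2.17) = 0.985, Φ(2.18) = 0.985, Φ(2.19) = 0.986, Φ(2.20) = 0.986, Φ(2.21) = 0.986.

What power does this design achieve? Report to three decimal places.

z_β = δ·√(n/(σ₁²+σ₂²)) − z_{α/2}
    = 311 · √(523/3416498) − 1.645
    = 311 · 0.01237 − 1.645
    = 3.8479 − 1.645 = 2.2029 → 2.20
Power = Φ(2.20) = 0.986.

Power ≈ 0.986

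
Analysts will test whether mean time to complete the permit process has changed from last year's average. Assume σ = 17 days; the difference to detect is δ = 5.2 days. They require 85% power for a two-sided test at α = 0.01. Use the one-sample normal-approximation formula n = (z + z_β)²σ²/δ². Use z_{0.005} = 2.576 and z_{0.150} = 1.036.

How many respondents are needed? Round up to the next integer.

n = 140

n = (z_{α/2} + z_β)² · σ² / δ²
  = (2.576 + 1.036)² · 17² / 5.2²
  = 13.0465 · 289 / 27.04
  = 139.44
Round up → n = 140.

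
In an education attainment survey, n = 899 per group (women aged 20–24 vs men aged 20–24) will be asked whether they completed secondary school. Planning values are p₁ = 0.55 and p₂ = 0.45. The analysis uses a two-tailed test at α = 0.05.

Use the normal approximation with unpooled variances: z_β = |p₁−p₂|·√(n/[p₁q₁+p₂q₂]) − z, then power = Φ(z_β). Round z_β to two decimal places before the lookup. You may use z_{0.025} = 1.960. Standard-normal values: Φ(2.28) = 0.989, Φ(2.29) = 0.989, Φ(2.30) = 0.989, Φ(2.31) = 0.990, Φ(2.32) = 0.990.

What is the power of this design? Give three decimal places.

Power ≈ 0.989

z_β = |p₁−p₂|·√(n/[p₁q₁+p₂q₂]) − z_{α/2}
    = 0.10 · √(899/0.4950) − 1.960
    = 0.10 · 42.6164 − 1.960
    = 4.2616 − 1.960 = 2.3016 → 2.30
Power = Φ(2.30) = 0.989.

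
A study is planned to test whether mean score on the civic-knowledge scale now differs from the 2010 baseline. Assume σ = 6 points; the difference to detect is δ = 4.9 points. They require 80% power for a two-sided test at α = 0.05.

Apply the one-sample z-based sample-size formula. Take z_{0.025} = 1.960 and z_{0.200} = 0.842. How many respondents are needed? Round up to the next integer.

n = (z_{α/2} + z_β)² · σ² / δ²
  = (1.960 + 0.842)² · 6² / 4.9²
  = 7.8512 · 36 / 24.01
  = 11.77
Round up → n = 12.

n = 12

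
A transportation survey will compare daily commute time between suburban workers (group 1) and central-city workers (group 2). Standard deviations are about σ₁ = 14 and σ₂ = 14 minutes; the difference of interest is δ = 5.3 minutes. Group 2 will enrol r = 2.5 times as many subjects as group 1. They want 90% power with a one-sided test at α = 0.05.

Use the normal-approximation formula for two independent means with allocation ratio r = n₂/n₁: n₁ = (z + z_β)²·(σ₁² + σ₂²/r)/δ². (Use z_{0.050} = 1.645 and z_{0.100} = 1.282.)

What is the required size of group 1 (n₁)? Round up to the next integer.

n₁ = (z_α + z_β)² · (σ₁² + σ₂²/r) / δ²
   = (1.645 + 1.282)² · (14² + 14²/2.5) / 5.3²
   = 8.5673 · (196 + 78.4) / 28.09
   = 8.5673 · 274.4 / 28.09
   = 83.69
Round up → n₁ = 84; n₂ = r·n₁ = 2.5 × 84 = 210.

n₁ = 84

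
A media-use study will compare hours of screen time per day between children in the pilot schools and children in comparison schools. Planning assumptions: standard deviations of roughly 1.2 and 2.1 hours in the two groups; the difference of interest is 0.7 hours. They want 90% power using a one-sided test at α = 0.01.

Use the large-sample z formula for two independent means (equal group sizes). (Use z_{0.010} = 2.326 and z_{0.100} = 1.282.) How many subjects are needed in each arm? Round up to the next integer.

n = (z_α + z_β)² · (σ₁² + σ₂²) / δ²
  = (2.326 + 1.282)² · (1.2² + 2.1² = 5.85) / 0.7²
  = 13.0177 · 5.85 / 0.49
  = 155.41
Round up → n = 156 per group.

n = 156 per group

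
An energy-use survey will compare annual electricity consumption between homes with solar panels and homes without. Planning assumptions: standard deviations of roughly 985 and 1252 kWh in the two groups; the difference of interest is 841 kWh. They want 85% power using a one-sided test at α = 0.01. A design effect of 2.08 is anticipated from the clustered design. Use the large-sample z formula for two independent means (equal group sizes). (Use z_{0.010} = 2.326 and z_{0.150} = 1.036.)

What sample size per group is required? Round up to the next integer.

n = 85 per group

n = (z_α + z_β)² · (σ₁² + σ₂²) / δ²
  = (2.326 + 1.036)² · (985² + 1252² = 2537729) / 841²
  = 11.3030 · 2537729 / 707281
  = 40.56
Design effect: 2.08 × 40.56 = 84.36.
Round up → n = 85 per group.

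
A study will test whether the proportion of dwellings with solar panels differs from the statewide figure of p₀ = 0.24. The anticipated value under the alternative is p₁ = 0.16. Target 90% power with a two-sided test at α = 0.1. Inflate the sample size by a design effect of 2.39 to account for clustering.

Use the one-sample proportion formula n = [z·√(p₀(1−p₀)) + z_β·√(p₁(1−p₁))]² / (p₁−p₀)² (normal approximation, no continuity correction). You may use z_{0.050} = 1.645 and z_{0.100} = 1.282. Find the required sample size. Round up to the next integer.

n = [z_{α/2}·√(p₀q₀) + z_β·√(p₁q₁)]² / (p₁ − p₀)²
  = [1.645·√(0.24·0.76) + 1.282·√(0.16·0.84)]² / (-0.08)²
  = [1.645·0.4271 + 1.282·0.3666]² / 0.0064
  = [1.1725]² / 0.0064
  = 214.82
Design effect: 2.39 × 214.82 = 513.42.
Round up → n = 514.

n = 514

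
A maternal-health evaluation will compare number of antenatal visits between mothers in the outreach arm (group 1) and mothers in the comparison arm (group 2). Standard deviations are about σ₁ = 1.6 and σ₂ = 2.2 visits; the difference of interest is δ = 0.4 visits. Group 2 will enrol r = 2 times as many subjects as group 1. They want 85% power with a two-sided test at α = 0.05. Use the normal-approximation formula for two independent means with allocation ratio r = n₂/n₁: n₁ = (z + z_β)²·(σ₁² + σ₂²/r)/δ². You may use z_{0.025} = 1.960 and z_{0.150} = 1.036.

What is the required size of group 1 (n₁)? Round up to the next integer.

n₁ = (z_{α/2} + z_β)² · (σ₁² + σ₂²/r) / δ²
   = (1.960 + 1.036)² · (1.6² + 2.2²/2) / 0.4²
   = 8.9760 · (2.56 + 2.42) / 0.16
   = 8.9760 · 4.98 / 0.16
   = 279.38
Round up → n₁ = 280; n₂ = r·n₁ = 2 × 280 = 560.

n₁ = 280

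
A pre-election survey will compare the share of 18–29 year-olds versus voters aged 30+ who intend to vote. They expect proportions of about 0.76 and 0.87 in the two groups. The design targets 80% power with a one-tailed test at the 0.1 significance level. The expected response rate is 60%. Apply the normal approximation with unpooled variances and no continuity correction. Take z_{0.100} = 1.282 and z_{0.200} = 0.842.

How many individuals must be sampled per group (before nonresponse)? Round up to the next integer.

n = (z_α + z_β)² · [p₁(1−p₁) + p₂(1−p₂)] / (p₁ − p₂)²
  = (1.282 + 0.842)² · (0.76·0.24 + 0.87·0.13) / (-0.11)²
  = (2.124)² · (0.1824 + 0.1131) / 0.0121
  = 4.5114 · 0.2955 / 0.0121
  = 110.17
Adjust for 60% response: 110.17 / 0.60 = 183.62.
Round up → n = 184 per group.

n = 184 per group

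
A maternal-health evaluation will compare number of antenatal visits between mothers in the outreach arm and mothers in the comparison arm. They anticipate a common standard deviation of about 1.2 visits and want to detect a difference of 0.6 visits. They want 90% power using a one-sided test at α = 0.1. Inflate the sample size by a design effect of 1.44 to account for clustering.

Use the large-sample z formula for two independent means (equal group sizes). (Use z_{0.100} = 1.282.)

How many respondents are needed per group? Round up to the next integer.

n = (z_α + z_β)² · (σ₁² + σ₂²) / δ²
  = (1.282 + 1.282)² · (2·1.2² = 2.88) / 0.6²
  = 6.5741 · 2.88 / 0.36
  = 52.59
Design effect: 1.44 × 52.59 = 75.73.
Round up → n = 76 per group.

n = 76 per group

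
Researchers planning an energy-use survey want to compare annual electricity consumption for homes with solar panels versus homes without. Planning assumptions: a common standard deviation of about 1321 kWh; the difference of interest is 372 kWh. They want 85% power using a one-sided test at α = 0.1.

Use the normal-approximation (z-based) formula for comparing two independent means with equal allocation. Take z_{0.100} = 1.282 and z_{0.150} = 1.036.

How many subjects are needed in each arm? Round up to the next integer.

n = (z_α + z_β)² · (σ₁² + σ₂²) / δ²
  = (1.282 + 1.036)² · (2·1321² = 3490082) / 372²
  = 5.3731 · 3490082 / 138384
  = 135.51
Round up → n = 136 per group.

n = 136 per group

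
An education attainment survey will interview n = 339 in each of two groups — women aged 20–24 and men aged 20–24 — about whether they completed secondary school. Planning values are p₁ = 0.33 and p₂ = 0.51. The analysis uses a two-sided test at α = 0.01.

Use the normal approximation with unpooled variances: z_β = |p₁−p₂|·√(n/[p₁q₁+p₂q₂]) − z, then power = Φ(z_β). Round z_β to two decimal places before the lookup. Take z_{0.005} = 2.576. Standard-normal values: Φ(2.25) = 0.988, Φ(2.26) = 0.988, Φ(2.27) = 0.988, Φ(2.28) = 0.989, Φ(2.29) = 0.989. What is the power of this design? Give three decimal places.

Power ≈ 0.988

z_β = |p₁−p₂|·√(n/[p₁q₁+p₂q₂]) − z_{α/2}
    = 0.18 · √(339/0.4710) − 2.576
    = 0.18 · 26.8281 − 2.576
    = 4.8291 − 2.576 = 2.2531 → 2.25
Power = Φ(2.25) = 0.988.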